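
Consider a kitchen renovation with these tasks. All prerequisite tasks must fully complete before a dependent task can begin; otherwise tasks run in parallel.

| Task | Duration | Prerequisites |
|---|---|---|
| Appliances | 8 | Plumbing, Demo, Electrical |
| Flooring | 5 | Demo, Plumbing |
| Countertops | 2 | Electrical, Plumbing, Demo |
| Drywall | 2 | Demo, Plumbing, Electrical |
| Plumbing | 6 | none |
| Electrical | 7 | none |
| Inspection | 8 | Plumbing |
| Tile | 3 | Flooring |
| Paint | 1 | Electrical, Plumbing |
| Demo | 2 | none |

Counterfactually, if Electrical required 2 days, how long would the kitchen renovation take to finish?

The binding path is Electrical→Appliances = 7+8 = 15; finish at 15 days.
Electrical is on the critical path; changing it to 2 makes that path 10 days.
The binding chain switches to Plumbing→Flooring→Tile = 6+5+3 = 14; finish 14 days.

14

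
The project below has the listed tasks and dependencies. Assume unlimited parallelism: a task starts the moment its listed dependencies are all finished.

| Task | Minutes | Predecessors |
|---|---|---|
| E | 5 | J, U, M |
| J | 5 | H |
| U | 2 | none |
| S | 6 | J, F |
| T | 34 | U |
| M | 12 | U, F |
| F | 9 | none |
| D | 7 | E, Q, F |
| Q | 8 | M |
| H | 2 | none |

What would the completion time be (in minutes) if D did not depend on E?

36

Before: longest chain U→T = 2+34 = 36, finish 36.
Dropping E→D doesn't change D's earliest start (29); another predecessor still binds.
After: U→T = 2+34 = 36 → 36 minutes.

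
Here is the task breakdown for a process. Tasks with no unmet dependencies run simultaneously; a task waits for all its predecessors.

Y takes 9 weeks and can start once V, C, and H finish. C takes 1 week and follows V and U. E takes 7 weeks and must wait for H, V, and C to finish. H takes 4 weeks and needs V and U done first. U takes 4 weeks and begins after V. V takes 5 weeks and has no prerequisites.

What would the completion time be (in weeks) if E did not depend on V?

22

With the dependency in place, V→U→H→Y = 5+4+4+9 = 22 sets the finish at 22 weeks.
Dropping V→E doesn't change E's earliest start (13); another predecessor still binds.
New critical path: V→U→H→Y = 5+4+4+9 = 22 ⇒ 22 weeks.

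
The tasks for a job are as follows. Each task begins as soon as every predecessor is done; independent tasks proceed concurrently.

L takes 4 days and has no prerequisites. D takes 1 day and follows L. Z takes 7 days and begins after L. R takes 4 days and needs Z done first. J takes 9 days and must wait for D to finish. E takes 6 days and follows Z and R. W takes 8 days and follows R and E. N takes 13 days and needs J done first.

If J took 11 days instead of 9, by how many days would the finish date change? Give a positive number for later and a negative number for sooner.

0

Critical path before the change: L→Z→R→E→W = 4+7+4+6+8 = 29 giving 29 days.
J is off the critical path — its longest chain is 27 days, giving 2 of slack.
New critical path: L→D→J→N = 4+1+11+13 = 29 ⇒ 29 days.
Change in finish: 29 − 29 = +0 days.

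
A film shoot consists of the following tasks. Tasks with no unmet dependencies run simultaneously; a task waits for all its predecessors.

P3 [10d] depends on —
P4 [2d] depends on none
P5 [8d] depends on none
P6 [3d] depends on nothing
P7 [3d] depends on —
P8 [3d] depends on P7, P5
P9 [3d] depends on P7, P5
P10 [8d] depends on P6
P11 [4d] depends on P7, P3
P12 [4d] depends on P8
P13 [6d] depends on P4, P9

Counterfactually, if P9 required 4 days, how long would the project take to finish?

18

The binding path is P5→P9→P13 = 8+3+6 = 17; finish at 17 days.
P9 is on the critical path; changing it to 4 makes that path 18 days.
No other chain overtakes it, so the finish is 18 days.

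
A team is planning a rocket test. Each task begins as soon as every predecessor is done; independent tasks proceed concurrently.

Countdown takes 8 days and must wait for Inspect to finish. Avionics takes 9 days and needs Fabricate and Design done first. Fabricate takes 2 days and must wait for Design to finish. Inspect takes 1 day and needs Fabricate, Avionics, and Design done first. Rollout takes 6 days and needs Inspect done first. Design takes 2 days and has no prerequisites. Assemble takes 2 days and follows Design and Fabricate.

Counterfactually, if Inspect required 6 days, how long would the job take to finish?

The binding path is Design→Fabricate→Avionics→Inspect→Countdown = 2+2+9+1+8 = 22; finish at 22 days.
Inspect lies on that path, so at 6 days the path becomes 27 days.
That remains the longest chain; total 27 days.

27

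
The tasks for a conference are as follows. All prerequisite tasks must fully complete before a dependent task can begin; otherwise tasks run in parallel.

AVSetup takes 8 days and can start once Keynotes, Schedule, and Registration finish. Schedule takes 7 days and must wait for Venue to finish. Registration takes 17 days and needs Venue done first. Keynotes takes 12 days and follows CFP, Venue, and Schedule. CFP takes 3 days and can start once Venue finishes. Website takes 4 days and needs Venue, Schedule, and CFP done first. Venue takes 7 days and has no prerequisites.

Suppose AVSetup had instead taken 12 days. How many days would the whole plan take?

38

As given, the longest chain is Venue→Schedule→Keynotes→AVSetup = 7+7+12+8 = 34, so the finish is 34 days.
AVSetup lies on that path, so at 12 days the path becomes 38 days.
No other chain overtakes it, so the finish is 38 days.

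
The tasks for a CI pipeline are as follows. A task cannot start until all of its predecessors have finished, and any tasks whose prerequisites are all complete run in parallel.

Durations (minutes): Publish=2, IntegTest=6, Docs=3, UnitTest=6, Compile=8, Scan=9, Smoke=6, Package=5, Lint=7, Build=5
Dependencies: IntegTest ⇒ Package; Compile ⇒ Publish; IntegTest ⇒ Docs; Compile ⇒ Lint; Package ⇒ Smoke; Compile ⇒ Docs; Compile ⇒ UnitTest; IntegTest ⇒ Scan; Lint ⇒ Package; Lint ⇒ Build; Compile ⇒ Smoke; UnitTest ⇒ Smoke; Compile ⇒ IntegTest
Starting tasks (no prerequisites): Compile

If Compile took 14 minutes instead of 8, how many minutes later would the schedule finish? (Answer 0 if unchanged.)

6

As given, the longest chain is Compile→Lint→Package→Smoke = 8+7+5+6 = 26, so the finish is 26 minutes.
Compile lies on that path, so at 14 minutes the path becomes 32 minutes.
No other chain overtakes it, so the finish is 32 minutes.
Change in finish: 32 − 26 = +6 minutes.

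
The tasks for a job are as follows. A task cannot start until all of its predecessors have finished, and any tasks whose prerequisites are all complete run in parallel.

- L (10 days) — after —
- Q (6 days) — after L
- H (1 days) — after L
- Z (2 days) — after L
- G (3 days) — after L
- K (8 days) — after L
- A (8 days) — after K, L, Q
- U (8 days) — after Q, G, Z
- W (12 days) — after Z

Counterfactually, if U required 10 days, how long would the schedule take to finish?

As given, the longest chain is L→K→A = 10+8+8 = 26, so the finish is 26 days.
U has 2 days of float (longest path through it is 24).
The binding chain switches to L→Q→U = 10+6+10 = 26; finish 26 days.

26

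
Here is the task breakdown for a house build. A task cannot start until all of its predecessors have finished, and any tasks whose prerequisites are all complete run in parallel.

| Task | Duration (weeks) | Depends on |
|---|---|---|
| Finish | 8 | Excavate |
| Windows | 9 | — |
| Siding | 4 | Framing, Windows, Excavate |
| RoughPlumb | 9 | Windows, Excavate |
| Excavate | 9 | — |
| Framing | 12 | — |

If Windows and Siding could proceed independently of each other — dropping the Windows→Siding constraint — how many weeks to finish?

With the dependency in place, Excavate→RoughPlumb = 9+9 = 18 sets the finish at 18 weeks.
Dropping Windows→Siding doesn't change Siding's earliest start (12); another predecessor still binds.
New critical path: Excavate→RoughPlumb = 9+9 = 18 ⇒ 18 weeks.

18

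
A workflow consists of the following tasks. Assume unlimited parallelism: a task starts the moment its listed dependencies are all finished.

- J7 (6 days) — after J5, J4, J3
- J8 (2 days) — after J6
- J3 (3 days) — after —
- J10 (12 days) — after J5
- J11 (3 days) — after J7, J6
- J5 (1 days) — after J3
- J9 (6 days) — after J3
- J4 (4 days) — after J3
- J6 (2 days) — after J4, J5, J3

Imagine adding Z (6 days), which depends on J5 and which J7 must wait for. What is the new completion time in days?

19

Originally the project takes 16 days.
With Z inserted, J7 now waits for max(J5, J4, J3, Z).
New critical path: J3→J5→Z→J7→J11 = 3+1+6+6+3 = 19 ⇒ 19 days.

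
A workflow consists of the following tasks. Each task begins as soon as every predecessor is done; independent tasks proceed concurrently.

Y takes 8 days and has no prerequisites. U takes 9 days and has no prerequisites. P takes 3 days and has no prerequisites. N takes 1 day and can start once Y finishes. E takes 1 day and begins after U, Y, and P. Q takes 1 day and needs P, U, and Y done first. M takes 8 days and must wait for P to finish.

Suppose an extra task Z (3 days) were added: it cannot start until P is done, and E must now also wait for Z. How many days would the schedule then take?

Originally the schedule takes 11 days.
With Z inserted, E now waits for max(U, Y, P, Z).
New critical path: P→M = 3+8 = 11 ⇒ 11 days.

11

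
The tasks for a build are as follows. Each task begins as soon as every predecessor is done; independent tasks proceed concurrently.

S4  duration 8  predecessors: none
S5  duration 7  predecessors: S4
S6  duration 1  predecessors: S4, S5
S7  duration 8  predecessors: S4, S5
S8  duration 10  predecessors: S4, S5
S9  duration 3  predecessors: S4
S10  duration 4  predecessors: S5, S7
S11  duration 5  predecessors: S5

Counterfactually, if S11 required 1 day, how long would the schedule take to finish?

27

Baseline: S4→S5→S7→S10 = 8+7+8+4 = 27 → 27 days.
The longest path through S11 is only 20 days, so S11 has float 7.
No other chain overtakes it, so the finish is 27 days.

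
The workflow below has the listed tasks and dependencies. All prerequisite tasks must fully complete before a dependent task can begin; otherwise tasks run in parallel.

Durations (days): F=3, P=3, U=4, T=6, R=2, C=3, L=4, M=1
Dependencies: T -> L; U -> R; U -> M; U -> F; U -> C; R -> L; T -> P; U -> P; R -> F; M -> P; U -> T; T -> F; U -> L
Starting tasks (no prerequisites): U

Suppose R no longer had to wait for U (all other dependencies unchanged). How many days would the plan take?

With the dependency in place, U→T→L = 4+6+4 = 14 sets the finish at 14 days.
Without U→R, R's earliest start moves from 4 to 0.
After: U→T→L = 4+6+4 = 14 → 14 days.

14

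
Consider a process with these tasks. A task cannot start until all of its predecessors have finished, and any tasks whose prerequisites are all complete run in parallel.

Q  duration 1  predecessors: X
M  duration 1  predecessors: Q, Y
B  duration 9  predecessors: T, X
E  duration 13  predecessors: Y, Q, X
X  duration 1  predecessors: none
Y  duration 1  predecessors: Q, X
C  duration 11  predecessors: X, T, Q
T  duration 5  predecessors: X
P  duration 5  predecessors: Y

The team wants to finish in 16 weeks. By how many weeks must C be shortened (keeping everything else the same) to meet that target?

Current finish: 17 weeks; target: 16.
C is on every critical path, so each week cut from C cuts the finish by one (this holds down to a finish of 16).
Need 17 − 16 = 1 week off C → C becomes 10 weeks, finish becomes 16.

1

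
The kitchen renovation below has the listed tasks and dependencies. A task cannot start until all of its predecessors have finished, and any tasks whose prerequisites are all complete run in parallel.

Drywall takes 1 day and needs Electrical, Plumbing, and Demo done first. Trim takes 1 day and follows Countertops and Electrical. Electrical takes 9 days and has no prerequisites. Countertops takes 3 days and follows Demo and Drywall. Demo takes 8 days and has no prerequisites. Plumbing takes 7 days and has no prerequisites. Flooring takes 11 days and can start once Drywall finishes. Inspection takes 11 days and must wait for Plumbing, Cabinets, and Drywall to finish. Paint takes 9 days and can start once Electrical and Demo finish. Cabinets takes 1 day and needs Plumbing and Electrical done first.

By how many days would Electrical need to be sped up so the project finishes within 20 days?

Current finish: 21 days; target: 20.
Electrical is on every critical path, so each day cut from Electrical cuts the finish by one (this holds down to a finish of 20).
Need 21 − 20 = 1 day off Electrical → Electrical becomes 8 days, finish becomes 20.

1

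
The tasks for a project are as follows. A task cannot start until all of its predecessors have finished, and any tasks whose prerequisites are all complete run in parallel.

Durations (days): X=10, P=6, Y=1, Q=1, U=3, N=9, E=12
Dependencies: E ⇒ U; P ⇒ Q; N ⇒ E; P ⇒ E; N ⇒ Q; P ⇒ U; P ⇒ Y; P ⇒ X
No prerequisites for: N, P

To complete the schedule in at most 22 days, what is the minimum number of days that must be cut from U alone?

Current finish: 24 days; target: 22.
U is on every critical path, so each day cut from U cuts the finish by one (this holds down to a finish of 22).
Need 24 − 22 = 2 days off U → U becomes 1 day, finish becomes 22.

2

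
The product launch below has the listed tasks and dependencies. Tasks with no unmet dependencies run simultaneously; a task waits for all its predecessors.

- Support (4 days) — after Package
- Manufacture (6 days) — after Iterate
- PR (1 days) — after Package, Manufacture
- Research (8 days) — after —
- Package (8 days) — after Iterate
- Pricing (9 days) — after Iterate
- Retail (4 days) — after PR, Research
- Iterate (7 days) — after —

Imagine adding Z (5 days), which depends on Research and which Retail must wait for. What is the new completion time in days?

20

Originally the job takes 20 days.
With Z inserted, Retail now waits for max(PR, Research, Z).
New critical path: Iterate→Package→PR→Retail = 7+8+1+4 = 20 ⇒ 20 days.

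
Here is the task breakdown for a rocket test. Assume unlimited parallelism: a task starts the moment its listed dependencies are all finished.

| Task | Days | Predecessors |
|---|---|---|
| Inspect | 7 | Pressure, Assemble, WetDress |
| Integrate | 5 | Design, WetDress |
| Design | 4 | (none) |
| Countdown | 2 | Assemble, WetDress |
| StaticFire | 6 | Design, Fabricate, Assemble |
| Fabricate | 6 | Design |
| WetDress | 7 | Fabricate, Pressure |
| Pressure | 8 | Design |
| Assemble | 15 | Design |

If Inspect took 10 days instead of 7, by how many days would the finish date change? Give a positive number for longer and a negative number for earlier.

The binding path is Design→Assemble→Inspect = 4+15+7 = 26; finish at 26 days.
Since Inspect is critical, the +3 change carries straight to that chain (now 29 days).
That remains the longest chain; total 29 days.
Change in finish: 29 − 26 = +3 days.

3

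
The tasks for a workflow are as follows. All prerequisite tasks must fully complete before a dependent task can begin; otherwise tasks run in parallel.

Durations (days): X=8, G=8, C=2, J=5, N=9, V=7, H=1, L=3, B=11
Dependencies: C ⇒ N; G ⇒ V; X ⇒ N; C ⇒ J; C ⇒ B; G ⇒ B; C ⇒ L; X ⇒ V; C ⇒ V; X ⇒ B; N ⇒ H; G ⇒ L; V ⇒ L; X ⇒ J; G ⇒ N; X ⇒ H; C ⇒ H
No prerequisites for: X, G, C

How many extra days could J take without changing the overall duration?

X→B = 8+11 = 19 sets the makespan at 19 days.
The longest chain containing J totals 13 days.
Float = 19 − 13 = 6.

6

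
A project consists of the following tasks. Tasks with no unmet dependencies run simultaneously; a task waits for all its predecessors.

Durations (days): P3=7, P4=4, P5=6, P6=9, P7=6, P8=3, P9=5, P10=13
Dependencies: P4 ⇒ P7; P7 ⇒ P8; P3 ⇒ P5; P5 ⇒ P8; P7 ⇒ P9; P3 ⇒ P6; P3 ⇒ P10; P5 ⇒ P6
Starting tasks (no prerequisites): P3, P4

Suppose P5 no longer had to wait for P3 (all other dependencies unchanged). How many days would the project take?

20

With the dependency in place, P3→P5→P6 = 7+6+9 = 22 sets the finish at 22 days.
Without P3→P5, P5's earliest start moves from 7 to 0.
The longest chain is now P3→P10 = 7+13 = 20, so the project takes 20 days.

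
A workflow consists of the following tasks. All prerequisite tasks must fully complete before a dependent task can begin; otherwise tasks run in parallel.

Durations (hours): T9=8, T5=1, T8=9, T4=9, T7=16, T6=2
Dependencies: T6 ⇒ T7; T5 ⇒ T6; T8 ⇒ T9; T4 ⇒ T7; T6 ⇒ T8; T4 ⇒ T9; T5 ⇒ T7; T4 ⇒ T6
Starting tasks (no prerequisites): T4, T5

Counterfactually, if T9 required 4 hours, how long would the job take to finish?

27

Actual critical path: T4→T6→T8→T9 = 9+2+9+8 = 28 ⇒ 28 hours.
T9 lies on that path, so at 4 hours the path becomes 24 hours.
The binding chain switches to T4→T6→T7 = 9+2+16 = 27; finish 27 hours.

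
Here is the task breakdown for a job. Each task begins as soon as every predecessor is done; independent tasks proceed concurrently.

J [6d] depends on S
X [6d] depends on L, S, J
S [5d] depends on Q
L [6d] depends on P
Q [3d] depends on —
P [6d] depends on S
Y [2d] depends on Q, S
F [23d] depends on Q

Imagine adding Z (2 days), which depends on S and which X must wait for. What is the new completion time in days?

26

Originally the job takes 26 days.
With Z inserted, X now waits for max(L, S, J, Z).
New critical path: Q→S→P→L→X = 3+5+6+6+6 = 26 ⇒ 26 days.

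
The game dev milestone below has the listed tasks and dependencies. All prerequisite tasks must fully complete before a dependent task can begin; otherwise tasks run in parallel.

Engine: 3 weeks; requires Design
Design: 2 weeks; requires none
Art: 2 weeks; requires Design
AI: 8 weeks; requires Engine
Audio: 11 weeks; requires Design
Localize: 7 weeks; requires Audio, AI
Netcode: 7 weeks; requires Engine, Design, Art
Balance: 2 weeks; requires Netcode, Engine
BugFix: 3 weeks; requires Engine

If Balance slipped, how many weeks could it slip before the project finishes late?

Critical path: Design→Engine→AI→Localize = 2+3+8+7 = 20, so the finish is 20 weeks.
The longest chain containing Balance totals 14 weeks.
Slack of Balance = 18 − 12 = 6 weeks.

6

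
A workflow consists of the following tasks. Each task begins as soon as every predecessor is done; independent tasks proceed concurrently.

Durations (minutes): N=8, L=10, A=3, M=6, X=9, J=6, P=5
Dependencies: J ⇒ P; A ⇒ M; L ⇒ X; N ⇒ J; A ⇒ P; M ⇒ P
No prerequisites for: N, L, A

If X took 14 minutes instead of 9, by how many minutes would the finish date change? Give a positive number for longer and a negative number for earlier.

5

Baseline: L→X = 10+9 = 19 → 19 minutes.
X lies on that path, so at 14 minutes the path becomes 24 minutes.
That remains the longest chain; total 24 minutes.
Change in finish: 24 − 19 = +5 minutes.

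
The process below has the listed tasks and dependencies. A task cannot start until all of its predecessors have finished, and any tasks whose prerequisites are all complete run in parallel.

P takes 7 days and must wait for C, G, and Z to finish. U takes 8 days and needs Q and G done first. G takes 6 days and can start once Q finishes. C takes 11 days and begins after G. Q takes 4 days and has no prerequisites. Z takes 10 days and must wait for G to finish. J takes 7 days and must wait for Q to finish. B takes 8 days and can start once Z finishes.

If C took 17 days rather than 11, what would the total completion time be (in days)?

34

Critical path before the change: Q→G→C→P = 4+6+11+7 = 28 giving 28 days.
Since C is critical, the +6 change carries straight to that chain (now 34 days).
The critical path is still Q→G→C→P; finish is now 34 days.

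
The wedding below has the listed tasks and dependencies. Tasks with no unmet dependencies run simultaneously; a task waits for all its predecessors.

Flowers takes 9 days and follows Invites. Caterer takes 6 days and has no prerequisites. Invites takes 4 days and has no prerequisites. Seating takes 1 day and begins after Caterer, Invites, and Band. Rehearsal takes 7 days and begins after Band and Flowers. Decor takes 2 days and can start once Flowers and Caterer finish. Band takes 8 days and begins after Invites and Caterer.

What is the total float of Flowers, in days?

Critical path: Caterer→Band→Rehearsal = 6+8+7 = 21, so the finish is 21 days.
Longest path through Flowers: 20 days (earliest finish 13, latest finish 14).
Float = 21 − 20 = 1.

1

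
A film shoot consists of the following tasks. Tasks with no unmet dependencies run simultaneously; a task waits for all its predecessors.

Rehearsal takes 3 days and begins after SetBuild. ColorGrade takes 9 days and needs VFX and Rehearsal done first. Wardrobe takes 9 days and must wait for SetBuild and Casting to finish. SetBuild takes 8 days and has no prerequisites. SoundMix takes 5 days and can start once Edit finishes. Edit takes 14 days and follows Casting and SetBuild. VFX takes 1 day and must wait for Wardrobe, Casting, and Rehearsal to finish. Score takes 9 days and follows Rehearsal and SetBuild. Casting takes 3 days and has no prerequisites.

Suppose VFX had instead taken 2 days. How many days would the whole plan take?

28

Actual critical path: SetBuild→Wardrobe→VFX→ColorGrade = 8+9+1+9 = 27 ⇒ 27 days.
VFX is on the critical path; changing it to 2 makes that path 28 days.
That remains the longest chain; total 28 days.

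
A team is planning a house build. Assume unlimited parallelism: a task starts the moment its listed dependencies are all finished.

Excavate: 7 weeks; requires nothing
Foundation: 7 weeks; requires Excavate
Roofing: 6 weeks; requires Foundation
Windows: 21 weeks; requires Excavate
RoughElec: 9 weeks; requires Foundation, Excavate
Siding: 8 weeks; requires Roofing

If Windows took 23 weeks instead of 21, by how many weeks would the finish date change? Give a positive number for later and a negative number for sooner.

2

Baseline: Excavate→Windows = 7+21 = 28 → 28 weeks.
Windows is on the critical path; changing it to 23 makes that path 30 weeks.
The critical path is still Excavate→Windows; finish is now 30 weeks.
Change in finish: 30 − 28 = +2 weeks.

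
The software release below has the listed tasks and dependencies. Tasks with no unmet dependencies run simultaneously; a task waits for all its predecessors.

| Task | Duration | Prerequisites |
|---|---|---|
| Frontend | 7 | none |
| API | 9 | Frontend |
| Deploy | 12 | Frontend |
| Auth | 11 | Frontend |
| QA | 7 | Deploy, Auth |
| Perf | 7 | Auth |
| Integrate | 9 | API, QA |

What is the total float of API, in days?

The longest chain is Frontend→Deploy→QA→Integrate = 7+12+7+9 = 35; overall finish 35 days.
The longest chain containing API totals 25 days.
So API can slip 26 − 16 = 10 days.

10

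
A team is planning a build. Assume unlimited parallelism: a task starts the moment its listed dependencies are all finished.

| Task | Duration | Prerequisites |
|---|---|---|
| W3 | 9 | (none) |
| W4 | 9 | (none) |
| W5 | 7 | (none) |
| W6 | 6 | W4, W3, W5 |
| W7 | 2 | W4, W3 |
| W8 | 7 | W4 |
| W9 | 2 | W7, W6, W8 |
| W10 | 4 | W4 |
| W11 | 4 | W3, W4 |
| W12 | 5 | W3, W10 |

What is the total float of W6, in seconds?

1

W4→W8→W9 = 9+7+2 = 18 sets the makespan at 18 seconds.
Longest path through W6: 17 seconds (earliest finish 15, latest finish 16).
Slack of W6 = 10 − 9 = 1 second.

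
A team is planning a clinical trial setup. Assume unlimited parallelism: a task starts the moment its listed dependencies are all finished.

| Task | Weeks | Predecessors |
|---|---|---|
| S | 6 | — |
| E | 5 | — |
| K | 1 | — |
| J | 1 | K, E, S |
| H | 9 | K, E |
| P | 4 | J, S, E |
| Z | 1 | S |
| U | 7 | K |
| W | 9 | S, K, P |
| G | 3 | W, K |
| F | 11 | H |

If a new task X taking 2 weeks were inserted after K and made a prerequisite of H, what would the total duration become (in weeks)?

Originally the plan takes 25 weeks.
With X inserted, H now waits for max(K, E, X).
New critical path: E→H→F = 5+9+11 = 25 ⇒ 25 weeks.

25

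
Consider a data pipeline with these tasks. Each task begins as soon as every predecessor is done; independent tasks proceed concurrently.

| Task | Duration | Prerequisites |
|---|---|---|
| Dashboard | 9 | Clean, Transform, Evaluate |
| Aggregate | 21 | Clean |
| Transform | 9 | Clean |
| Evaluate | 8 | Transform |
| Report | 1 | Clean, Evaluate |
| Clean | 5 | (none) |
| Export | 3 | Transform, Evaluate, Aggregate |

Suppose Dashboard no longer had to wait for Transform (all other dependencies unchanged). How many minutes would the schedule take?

31

Original critical path: Clean→Transform→Evaluate→Dashboard = 5+9+8+9 = 31 ⇒ 31 minutes.
Dropping Transform→Dashboard doesn't change Dashboard's earliest start (22); another predecessor still binds.
New critical path: Clean→Transform→Evaluate→Dashboard = 5+9+8+9 = 31 ⇒ 31 minutes.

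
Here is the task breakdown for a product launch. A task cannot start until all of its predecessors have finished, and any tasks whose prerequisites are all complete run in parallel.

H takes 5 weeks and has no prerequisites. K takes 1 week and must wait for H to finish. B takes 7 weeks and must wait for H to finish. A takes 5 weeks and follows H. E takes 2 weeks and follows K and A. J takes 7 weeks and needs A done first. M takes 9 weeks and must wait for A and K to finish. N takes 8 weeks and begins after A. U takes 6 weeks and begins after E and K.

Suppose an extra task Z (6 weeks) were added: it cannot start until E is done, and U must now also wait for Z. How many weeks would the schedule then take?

24

Originally the schedule takes 19 weeks.
With Z inserted, U now waits for max(E, K, Z).
New critical path: H→A→E→Z→U = 5+5+2+6+6 = 24 ⇒ 24 weeks.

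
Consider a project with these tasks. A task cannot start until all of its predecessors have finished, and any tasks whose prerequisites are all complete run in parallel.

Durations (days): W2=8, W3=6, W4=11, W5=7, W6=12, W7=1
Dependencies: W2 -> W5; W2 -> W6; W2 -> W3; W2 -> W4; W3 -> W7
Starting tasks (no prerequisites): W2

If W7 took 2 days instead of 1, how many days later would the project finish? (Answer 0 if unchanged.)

0

The binding path is W2→W6 = 8+12 = 20; finish at 20 days.
The longest path through W7 is only 15 days, so W7 has float 5.
The critical path is still W2→W6; finish is now 20 days.
Change in finish: 20 − 20 = +0 days.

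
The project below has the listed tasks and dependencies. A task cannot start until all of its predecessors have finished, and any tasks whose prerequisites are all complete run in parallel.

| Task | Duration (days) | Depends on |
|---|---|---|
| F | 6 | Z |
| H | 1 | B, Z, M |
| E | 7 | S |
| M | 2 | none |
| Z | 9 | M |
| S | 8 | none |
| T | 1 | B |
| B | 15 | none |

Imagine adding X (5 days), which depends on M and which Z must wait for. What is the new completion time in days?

Originally the plan takes 17 days.
With X inserted, Z now waits for max(M, X).
New critical path: M→X→Z→F = 2+5+9+6 = 22 ⇒ 22 days.

22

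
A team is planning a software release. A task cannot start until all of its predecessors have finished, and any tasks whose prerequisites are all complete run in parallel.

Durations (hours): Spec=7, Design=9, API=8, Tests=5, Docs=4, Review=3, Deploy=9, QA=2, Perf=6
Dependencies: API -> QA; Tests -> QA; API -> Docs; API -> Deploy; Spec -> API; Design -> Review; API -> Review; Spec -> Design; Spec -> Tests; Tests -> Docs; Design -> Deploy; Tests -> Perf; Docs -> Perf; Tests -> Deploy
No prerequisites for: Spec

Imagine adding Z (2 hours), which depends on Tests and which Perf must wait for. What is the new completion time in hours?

25

Originally the project takes 25 hours.
With Z inserted, Perf now waits for max(Docs, Tests, Z).
New critical path: Spec→Design→Deploy = 7+9+9 = 25 ⇒ 25 hours.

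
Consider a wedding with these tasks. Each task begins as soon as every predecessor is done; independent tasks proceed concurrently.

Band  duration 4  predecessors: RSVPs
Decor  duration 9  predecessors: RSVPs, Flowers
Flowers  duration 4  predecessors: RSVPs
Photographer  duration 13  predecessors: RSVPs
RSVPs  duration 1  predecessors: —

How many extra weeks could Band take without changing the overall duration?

The longest chain is RSVPs→Flowers→Decor = 1+4+9 = 14; overall finish 14 weeks.
Band finishes as early as 5 and must finish by 14.
Slack of Band = 10 − 1 = 9 weeks.

9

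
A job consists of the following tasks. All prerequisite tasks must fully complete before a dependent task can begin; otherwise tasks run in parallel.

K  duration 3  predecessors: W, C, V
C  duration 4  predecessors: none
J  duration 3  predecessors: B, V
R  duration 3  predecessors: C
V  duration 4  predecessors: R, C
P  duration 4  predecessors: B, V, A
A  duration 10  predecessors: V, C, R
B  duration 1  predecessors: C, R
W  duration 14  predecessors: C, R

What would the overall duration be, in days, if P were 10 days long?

31

Baseline: C→R→V→A→P = 4+3+4+10+4 = 25 → 25 days.
P lies on that path, so at 10 days the path becomes 31 days.
That remains the longest chain; total 31 days.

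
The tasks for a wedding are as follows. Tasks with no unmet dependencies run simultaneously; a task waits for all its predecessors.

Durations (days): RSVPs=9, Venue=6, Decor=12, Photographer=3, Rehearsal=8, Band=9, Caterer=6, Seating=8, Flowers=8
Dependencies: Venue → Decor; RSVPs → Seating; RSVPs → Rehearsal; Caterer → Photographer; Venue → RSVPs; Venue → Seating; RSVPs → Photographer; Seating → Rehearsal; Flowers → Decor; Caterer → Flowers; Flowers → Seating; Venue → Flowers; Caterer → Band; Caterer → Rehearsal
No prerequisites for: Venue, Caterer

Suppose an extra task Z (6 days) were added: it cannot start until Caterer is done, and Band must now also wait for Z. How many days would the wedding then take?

31

Originally the wedding takes 31 days.
With Z inserted, Band now waits for max(Caterer, Z).
New critical path: Venue→RSVPs→Seating→Rehearsal = 6+9+8+8 = 31 ⇒ 31 days.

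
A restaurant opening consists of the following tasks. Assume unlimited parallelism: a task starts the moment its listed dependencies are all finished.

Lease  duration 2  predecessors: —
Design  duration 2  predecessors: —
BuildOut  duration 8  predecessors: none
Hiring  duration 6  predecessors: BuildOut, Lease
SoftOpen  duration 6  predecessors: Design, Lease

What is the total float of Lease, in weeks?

BuildOut→Hiring = 8+6 = 14 sets the makespan at 14 weeks.
The longest chain containing Lease totals 8 weeks.
Float = 14 − 8 = 6.

6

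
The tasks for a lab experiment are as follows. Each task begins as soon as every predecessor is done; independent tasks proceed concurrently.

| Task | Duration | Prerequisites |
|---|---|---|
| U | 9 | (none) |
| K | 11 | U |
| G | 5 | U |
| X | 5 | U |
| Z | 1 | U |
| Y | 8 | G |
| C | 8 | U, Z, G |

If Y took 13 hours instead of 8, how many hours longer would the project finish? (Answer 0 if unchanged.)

5

Critical path before the change: U→G→Y = 9+5+8 = 22 giving 22 hours.
Y lies on that path, so at 13 hours the path becomes 27 hours.
No other chain overtakes it, so the finish is 27 hours.
Change in finish: 27 − 22 = +5 hours.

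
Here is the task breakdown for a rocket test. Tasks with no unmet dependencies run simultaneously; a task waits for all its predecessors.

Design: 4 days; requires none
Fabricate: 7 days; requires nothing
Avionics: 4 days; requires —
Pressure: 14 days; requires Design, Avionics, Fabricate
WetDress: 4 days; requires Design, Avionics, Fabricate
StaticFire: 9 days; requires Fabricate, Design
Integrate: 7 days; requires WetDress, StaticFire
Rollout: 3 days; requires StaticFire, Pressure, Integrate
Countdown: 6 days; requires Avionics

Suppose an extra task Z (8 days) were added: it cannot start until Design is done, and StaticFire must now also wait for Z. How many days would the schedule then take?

31

Originally the schedule takes 26 days.
With Z inserted, StaticFire now waits for max(Fabricate, Design, Z).
New critical path: Design→Z→StaticFire→Integrate→Rollout = 4+8+9+7+3 = 31 ⇒ 31 days.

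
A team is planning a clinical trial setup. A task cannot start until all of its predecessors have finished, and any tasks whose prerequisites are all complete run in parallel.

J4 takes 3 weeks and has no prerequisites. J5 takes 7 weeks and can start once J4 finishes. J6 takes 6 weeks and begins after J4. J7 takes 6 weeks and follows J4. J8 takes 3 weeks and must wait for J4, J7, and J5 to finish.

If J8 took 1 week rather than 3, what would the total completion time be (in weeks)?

As given, the longest chain is J4→J5→J8 = 3+7+3 = 13, so the finish is 13 weeks.
J8 is on the critical path; changing it to 1 makes that path 11 weeks.
That remains the longest chain; total 11 weeks.

11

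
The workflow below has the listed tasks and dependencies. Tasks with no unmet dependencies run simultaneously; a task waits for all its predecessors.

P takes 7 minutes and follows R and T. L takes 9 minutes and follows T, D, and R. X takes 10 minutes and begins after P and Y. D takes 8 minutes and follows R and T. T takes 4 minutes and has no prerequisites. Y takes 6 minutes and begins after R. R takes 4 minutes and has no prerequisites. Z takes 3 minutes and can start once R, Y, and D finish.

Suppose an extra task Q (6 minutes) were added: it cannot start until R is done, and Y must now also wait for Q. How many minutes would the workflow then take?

26

Originally the workflow takes 21 minutes.
With Q inserted, Y now waits for max(R, Q).
New critical path: R→Q→Y→X = 4+6+6+10 = 26 ⇒ 26 minutes.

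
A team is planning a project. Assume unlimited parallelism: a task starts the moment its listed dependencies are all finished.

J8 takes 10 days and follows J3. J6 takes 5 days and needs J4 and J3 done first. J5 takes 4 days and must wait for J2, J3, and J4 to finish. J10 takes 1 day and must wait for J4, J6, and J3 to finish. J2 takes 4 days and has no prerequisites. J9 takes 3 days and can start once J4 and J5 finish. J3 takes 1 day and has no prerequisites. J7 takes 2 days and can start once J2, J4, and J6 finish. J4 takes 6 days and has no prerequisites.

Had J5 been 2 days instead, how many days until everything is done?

13

Critical path before the change: J4→J5→J9 = 6+4+3 = 13 giving 13 days.
Since J5 is critical, the -2 change carries straight to that chain (now 11 days).
New critical path: J4→J6→J7 = 6+5+2 = 13 ⇒ 13 days.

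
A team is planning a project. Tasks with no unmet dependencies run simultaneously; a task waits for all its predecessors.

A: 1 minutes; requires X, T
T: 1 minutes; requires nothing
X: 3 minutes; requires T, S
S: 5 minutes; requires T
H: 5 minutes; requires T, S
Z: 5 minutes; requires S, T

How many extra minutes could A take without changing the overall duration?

Critical path: T→S→Z = 1+5+5 = 11, so the finish is 11 minutes.
The longest chain containing A totals 10 minutes.
Float = 11 − 10 = 1.

1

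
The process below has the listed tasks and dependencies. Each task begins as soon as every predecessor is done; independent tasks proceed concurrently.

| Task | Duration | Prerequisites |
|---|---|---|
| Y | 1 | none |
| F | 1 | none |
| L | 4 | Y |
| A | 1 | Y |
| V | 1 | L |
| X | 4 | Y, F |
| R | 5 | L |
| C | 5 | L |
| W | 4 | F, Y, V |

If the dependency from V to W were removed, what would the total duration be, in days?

10

With the dependency in place, Y→L→V→W = 1+4+1+4 = 10 sets the finish at 10 days.
Without V→W, W's earliest start moves from 6 to 1.
After: Y→L→R = 1+4+5 = 10 → 10 days.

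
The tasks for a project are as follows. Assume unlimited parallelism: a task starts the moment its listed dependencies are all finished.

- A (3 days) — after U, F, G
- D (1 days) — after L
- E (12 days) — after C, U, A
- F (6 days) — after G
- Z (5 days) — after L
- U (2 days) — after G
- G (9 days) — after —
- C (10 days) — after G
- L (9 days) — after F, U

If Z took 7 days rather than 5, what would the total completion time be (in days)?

31

Actual critical path: G→C→E = 9+10+12 = 31 ⇒ 31 days.
The longest path through Z is only 29 days, so Z has float 2.
The binding chain switches to G→F→L→Z = 9+6+9+7 = 31; finish 31 days.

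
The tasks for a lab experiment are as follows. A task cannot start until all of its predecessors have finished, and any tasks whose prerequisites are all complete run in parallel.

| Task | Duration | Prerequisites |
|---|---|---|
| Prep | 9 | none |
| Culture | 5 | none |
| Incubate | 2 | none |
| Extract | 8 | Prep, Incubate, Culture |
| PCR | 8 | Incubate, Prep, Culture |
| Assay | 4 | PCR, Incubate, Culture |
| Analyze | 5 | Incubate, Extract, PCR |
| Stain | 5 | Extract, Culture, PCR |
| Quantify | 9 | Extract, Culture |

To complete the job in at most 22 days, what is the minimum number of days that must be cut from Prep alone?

4

Current finish: 26 days; target: 22.
Prep is on every critical path, so each day cut from Prep cuts the finish by one (this holds down to a finish of 22).
Need 26 − 22 = 4 days off Prep → Prep becomes 5 days, finish becomes 22.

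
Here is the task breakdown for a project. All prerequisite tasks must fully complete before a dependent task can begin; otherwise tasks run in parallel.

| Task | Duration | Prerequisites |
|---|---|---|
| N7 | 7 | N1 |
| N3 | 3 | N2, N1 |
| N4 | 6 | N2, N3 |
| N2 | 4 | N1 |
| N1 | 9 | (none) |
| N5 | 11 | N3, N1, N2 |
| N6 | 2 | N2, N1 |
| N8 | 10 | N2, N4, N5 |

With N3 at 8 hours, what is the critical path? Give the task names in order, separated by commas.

N1, N2, N3, N5, N8

As given, the longest chain is N1→N2→N3→N5→N8 = 9+4+3+11+10 = 37, so the finish is 37 hours.
N3 is on the critical path; changing it to 8 makes that path 42 hours.
The critical path is still N1→N2→N3→N5→N8; finish is now 42 hours.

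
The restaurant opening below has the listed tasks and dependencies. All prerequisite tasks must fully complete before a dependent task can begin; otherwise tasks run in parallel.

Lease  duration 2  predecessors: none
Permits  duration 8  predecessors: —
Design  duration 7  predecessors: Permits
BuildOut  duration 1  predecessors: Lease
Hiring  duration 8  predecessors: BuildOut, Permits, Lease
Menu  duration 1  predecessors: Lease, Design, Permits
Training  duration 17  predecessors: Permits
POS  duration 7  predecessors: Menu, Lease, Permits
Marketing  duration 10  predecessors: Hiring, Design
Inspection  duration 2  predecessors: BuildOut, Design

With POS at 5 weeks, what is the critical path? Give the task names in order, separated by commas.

Baseline: Permits→Hiring→Marketing = 8+8+10 = 26 → 26 weeks.
POS is off the critical path — its longest chain is 23 weeks, giving 3 of slack.
The critical path is still Permits→Hiring→Marketing; finish is now 26 weeks.

Permits, Hiring, Marketing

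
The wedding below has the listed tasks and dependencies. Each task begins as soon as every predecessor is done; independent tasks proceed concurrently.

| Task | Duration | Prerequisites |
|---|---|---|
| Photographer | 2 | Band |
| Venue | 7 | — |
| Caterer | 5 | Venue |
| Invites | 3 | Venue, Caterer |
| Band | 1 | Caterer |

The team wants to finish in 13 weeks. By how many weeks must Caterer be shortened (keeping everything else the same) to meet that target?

Current finish: 15 weeks; target: 13.
Caterer is on every critical path, so each week cut from Caterer cuts the finish by one (this holds down to a finish of 11).
Need 15 − 13 = 2 weeks off Caterer → Caterer becomes 3 weeks, finish becomes 13.

2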